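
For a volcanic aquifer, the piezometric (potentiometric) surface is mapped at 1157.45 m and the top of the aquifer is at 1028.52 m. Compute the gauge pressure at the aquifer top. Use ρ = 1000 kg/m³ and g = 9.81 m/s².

P ≈ 1260 kPa

Pressure head at the aquifer top: ψ = h − z = 1157.45 − 1028.52 = 128.93 m.
P = ρgψ = 1000 × 9.81 × 128.93 = 1264803 Pa ≈ 1260 kPa.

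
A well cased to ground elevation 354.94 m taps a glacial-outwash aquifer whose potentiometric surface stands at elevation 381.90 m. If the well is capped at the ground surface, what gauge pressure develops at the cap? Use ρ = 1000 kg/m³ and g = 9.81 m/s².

Head above the cap: Δh = 381.90 − 354.94 = 26.96 m.
P = ρgΔh = 1000 × 9.81 × 26.96 = 264478 Pa ≈ 264 kPa.

P ≈ 264 kPa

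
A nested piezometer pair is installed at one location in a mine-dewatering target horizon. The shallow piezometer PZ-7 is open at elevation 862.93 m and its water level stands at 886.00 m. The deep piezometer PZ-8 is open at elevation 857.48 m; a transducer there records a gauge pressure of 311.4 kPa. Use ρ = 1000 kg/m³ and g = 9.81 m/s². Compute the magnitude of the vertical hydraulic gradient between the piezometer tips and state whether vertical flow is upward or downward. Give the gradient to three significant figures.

Total head at PZ-7: h = 886.00 m (water level in the standpipe).
Pressure head at PZ-8: ψ = P/(ρg) = 311.4×1000 / (1000 × 9.81) = 31.74 m.
Total head at PZ-8: h = z + ψ = 857.48 + 31.74 = 889.22 m.
Δh = h(PZ-7) − h(PZ-8) = 886.00 − 889.22 = -3.22 m.
Vertical separation Δz = 862.93 − 857.48 = 5.45 m.
|i_v| = |Δh| / Δz = 3.22 / 5.45 = 0.591.
Head is higher in the deep piezometer, so vertical flow is upward (discharge condition).

|i_v| ≈ 0.591; vertical flow is upward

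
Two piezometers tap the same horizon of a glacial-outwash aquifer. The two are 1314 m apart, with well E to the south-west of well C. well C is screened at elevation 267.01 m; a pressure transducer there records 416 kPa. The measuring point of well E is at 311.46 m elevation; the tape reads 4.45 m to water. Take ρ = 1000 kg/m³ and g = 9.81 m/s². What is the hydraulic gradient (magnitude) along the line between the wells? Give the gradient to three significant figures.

Pressure head at well C: ψ = P/(ρg) = 416×1000 / (1000 × 9.81) = 42.41 m.
Total head at well C: h = z + ψ = 267.01 + 42.41 = 309.42 m.
Total head at well E: h = 311.46 − 4.45 = 307.01 m.
Head difference: h(well C) − h(well E) = 309.42 − 307.01 = 2.41 m.
Hydraulic gradient: i = |Δh| / L = 2.41 / 1314 = 0.00183.

i ≈ 0.00183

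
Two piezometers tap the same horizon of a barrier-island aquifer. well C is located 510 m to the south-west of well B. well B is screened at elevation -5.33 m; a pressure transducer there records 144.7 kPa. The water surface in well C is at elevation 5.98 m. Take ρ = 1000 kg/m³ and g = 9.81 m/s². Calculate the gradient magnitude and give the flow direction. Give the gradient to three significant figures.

i ≈ 0.00675; groundwater flows toward the south-west

Pressure head at well B: ψ = P/(ρg) = 144.7×1000 / (1000 × 9.81) = 14.75 m.
Total head at well B: h = z + ψ = -5.33 + 14.75 = 9.42 m.
Total head at well C: h = 5.98 m (water level in the piezometer is the total head).
Head difference: h(well B) − h(well C) = 9.42 − 5.98 = 3.44 m.
Hydraulic gradient: i = |Δh| / L = 3.44 / 510 = 0.00675.
Flow is from higher to lower head: from well B toward well C, i.e. toward the south-west.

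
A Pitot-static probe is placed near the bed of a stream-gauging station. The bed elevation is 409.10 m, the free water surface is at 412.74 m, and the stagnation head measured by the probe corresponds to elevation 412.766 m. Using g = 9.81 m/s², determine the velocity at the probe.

Near the bed, under hydrostatic conditions, the piezometric head (z + ψ) equals the free-surface elevation, 412.74 m.
Velocity head = total − piezometric = 412.766 − 412.74 = 0.026 m.
v = √(2g·h_v) = √(2 × 9.81 × 0.026) = 0.714 m/s.

v ≈ 0.714 m/s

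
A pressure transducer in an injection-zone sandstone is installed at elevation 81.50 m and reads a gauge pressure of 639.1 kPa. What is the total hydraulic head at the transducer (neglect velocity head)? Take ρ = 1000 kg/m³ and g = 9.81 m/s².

h ≈ 146.65 m

ψ = P/(ρg) = 639.1×1000 / (1000 × 9.81) = 65.15 m.
h = z + ψ = 81.50 + 65.15 = 146.65 m.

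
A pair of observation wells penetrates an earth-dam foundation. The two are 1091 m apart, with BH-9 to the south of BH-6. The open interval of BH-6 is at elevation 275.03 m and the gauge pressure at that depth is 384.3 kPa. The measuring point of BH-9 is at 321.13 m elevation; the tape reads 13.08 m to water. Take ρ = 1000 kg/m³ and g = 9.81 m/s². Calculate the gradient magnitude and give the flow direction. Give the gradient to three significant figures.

i ≈ 0.00564; groundwater flows toward the south

Pressure head at BH-6: ψ = P/(ρg) = 384.3×1000 / (1000 × 9.81) = 39.17 m.
Total head at BH-6: h = z + ψ = 275.03 + 39.17 = 314.20 m.
Total head at BH-9: h = 321.13 − 13.08 = 308.05 m.
Head difference: h(BH-6) − h(BH-9) = 314.20 − 308.05 = 6.15 m.
Hydraulic gradient: i = |Δh| / L = 6.15 / 1091 = 0.00564.
Flow is from higher to lower head: from BH-6 toward BH-9, i.e. toward the south.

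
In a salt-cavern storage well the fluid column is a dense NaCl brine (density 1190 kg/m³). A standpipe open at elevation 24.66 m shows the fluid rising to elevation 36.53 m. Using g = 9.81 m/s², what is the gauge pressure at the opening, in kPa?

Pressure head ψ = h − z = 36.53 − 24.66 = 11.87 m.
P = ρgψ = 1190 × 9.81 × 11.87 = 138569 Pa ≈ 139 kPa.

P ≈ 139 kPa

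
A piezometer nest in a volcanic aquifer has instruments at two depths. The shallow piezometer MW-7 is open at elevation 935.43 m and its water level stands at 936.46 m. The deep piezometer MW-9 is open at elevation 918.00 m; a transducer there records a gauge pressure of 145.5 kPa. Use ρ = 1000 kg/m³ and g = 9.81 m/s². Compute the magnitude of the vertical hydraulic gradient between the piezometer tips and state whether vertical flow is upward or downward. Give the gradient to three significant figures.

|i_v| ≈ 0.208; vertical flow is downward

Total head at MW-7: h = 936.46 m (water level in the standpipe).
Pressure head at MW-9: ψ = P/(ρg) = 145.5×1000 / (1000 × 9.81) = 14.83 m.
Total head at MW-9: h = z + ψ = 918.00 + 14.83 = 932.83 m.
Δh = h(MW-7) − h(MW-9) = 936.46 − 932.83 = 3.63 m.
Vertical separation Δz = 935.43 − 918.00 = 17.43 m.
|i_v| = |Δh| / Δz = 3.63 / 17.43 = 0.208.
Head is higher in the shallow piezometer, so vertical flow is downward (recharge condition).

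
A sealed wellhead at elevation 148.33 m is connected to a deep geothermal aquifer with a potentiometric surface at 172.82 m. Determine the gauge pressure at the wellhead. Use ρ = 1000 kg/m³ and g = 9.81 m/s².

P ≈ 240 kPa

Head above the cap: Δh = 172.82 − 148.33 = 24.49 m.
P = ρgΔh = 1000 × 9.81 × 24.49 = 240247 Pa ≈ 240 kPa.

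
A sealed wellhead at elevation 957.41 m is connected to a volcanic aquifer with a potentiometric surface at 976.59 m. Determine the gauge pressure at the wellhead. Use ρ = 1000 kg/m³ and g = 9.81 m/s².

Head above the cap: Δh = 976.59 − 957.41 = 19.18 m.
P = ρgΔh = 1000 × 9.81 × 19.18 = 188156 Pa ≈ 188 kPa.

P ≈ 188 kPa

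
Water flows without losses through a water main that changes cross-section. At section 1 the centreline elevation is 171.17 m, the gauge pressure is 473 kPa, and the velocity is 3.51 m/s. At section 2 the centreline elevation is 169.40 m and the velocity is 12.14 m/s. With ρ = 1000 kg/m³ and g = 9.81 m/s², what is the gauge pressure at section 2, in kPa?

P₂ ≈ 423 kPa

Pressure head at 1: ψ₁ = P₁/(ρg) = 473×1000 / (1000 × 9.81) = 48.22 m.
Velocity heads: v₁²/2g = 3.51²/19.62 = 0.628 m; v₂²/2g = 12.14²/19.62 = 7.512 m.
Total head H = z₁ + ψ₁ + v₁²/2g = 171.17 + 48.22 + 0.628 = 220.02 m.
ψ₂ = H − z₂ − v₂²/2g = 220.02 − 169.40 − 7.512 = 43.11 m.
P₂ = ρgψ₂ = 1000 × 9.81 × 43.11 ≈ 423 kPa.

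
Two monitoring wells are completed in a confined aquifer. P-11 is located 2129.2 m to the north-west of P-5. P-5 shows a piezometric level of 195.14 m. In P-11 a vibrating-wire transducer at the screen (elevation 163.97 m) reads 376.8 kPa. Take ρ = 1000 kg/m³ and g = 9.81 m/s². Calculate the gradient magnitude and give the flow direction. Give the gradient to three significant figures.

i ≈ 0.00340; groundwater flows toward the south-east

Total head at P-5: h = 195.14 m (water level in the piezometer is the total head).
Pressure head at P-11: ψ = P/(ρg) = 376.8×1000 / (1000 × 9.81) = 38.41 m.
Total head at P-11: h = z + ψ = 163.97 + 38.41 = 202.38 m.
Head difference: h(P-5) − h(P-11) = 195.14 − 202.38 = -7.24 m.
Hydraulic gradient: i = |Δh| / L = 7.24 / 2129.2 = 0.00340.
Flow is from higher to lower head: from P-11 toward P-5, i.e. toward the south-east.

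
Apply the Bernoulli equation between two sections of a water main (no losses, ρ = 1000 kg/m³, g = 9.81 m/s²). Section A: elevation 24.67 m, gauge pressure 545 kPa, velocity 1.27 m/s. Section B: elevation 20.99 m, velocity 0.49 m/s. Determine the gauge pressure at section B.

Pressure head at A: ψ₁ = P₁/(ρg) = 545×1000 / (1000 × 9.81) = 55.56 m.
Velocity heads: v₁²/2g = 1.27²/19.62 = 0.082 m; v₂²/2g = 0.49²/19.62 = 0.012 m.
Total head H = z₁ + ψ₁ + v₁²/2g = 24.67 + 55.56 + 0.082 = 80.31 m.
ψ₂ = H − z₂ − v₂²/2g = 80.31 − 20.99 − 0.012 = 59.31 m.
P₂ = ρgψ₂ = 1000 × 9.81 × 59.31 ≈ 582 kPa.

P₂ ≈ 582 kPa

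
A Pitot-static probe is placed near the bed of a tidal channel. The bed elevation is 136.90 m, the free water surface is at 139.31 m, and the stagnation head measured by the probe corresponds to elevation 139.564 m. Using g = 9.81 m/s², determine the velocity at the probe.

v ≈ 2.23 m/s

Near the bed, under hydrostatic conditions, the piezometric head (z + ψ) equals the free-surface elevation, 139.31 m.
Velocity head = total − piezometric = 139.564 − 139.31 = 0.254 m.
v = √(2g·h_v) = √(2 × 9.81 × 0.254) = 2.23 m/s.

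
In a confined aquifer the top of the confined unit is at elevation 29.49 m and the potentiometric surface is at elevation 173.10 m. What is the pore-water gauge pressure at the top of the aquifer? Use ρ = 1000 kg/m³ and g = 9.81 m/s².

Pressure head at the aquifer top: ψ = h − z = 173.10 − 29.49 = 143.61 m.
P = ρgψ = 1000 × 9.81 × 143.61 = 1408814 Pa ≈ 1410 kPa.

P ≈ 1410 kPa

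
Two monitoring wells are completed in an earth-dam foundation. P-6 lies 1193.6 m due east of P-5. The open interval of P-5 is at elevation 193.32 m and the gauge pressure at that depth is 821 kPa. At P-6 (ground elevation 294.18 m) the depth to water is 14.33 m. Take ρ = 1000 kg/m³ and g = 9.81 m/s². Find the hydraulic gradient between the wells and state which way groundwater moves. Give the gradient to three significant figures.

Pressure head at P-5: ψ = P/(ρg) = 821×1000 / (1000 × 9.81) = 83.69 m.
Total head at P-5: h = z + ψ = 193.32 + 83.69 = 277.01 m.
Total head at P-6: h = 294.18 − 14.33 = 279.85 m.
Head difference: h(P-5) − h(P-6) = 277.01 − 279.85 = -2.84 m.
Hydraulic gradient: i = |Δh| / L = 2.84 / 1193.6 = 0.00238.
Flow is from higher to lower head: from P-6 toward P-5, i.e. toward the west.

i ≈ 0.00238; groundwater flows toward the west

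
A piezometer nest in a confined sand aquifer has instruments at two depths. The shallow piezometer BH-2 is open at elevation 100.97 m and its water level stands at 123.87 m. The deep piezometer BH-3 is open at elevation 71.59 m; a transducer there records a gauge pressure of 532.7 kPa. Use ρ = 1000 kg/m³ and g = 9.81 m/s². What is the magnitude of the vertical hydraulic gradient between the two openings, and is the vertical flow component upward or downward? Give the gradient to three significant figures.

|i_v| ≈ 0.0688; vertical flow is upward

Total head at BH-2: h = 123.87 m (water level in the standpipe).
Pressure head at BH-3: ψ = P/(ρg) = 532.7×1000 / (1000 × 9.81) = 54.30 m.
Total head at BH-3: h = z + ψ = 71.59 + 54.30 = 125.89 m.
Δh = h(BH-2) − h(BH-3) = 123.87 − 125.89 = -2.02 m.
Vertical separation Δz = 100.97 − 71.59 = 29.38 m.
|i_v| = |Δh| / Δz = 2.02 / 29.38 = 0.0688.
Head is higher in the deep piezometer, so vertical flow is upward (discharge condition).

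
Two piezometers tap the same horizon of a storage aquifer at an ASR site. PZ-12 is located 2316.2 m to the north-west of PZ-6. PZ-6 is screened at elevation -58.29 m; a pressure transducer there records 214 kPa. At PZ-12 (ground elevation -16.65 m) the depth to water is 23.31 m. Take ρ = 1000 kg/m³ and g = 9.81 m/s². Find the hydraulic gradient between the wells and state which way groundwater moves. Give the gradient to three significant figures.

i ≈ 0.00150; groundwater flows toward the north-west

Pressure head at PZ-6: ψ = P/(ρg) = 214×1000 / (1000 × 9.81) = 21.81 m.
Total head at PZ-6: h = z + ψ = -58.29 + 21.81 = -36.48 m.
Total head at PZ-12: h = -16.65 − 23.31 = -39.96 m.
Head difference: h(PZ-6) − h(PZ-12) = -36.48 − (-39.96) = 3.48 m.
Hydraulic gradient: i = |Δh| / L = 3.48 / 2316.2 = 0.00150.
Flow is from higher to lower head: from PZ-6 toward PZ-12, i.e. toward the north-west.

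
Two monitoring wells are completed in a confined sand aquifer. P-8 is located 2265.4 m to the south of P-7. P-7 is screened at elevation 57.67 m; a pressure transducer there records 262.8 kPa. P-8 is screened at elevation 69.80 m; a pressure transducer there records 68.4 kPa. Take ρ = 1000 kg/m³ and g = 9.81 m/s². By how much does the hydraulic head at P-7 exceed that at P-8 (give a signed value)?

Pressure head at P-7: ψ = P/(ρg) = 262.8×1000 / (1000 × 9.81) = 26.79 m.
Total head at P-7: h = z + ψ = 57.67 + 26.79 = 84.46 m.
Pressure head at P-8: ψ = P/(ρg) = 68.4×1000 / (1000 × 9.81) = 6.97 m.
Total head at P-8: h = z + ψ = 69.80 + 6.97 = 76.77 m.
Head difference: h(P-7) − h(P-8) = 84.46 − 76.77 = 7.69 m.

Δh ≈ 7.69 m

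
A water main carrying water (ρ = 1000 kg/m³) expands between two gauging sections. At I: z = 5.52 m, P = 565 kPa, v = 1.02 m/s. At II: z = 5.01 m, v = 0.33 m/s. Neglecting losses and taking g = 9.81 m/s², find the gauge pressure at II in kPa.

Pressure head at I: ψ₁ = P₁/(ρg) = 565×1000 / (1000 × 9.81) = 57.59 m.
Velocity heads: v₁²/2g = 1.02²/19.62 = 0.053 m; v₂²/2g = 0.33²/19.62 = 0.006 m.
Total head H = z₁ + ψ₁ + v₁²/2g = 5.52 + 57.59 + 0.053 = 63.16 m.
ψ₂ = H − z₂ − v₂²/2g = 63.16 − 5.01 − 0.006 = 58.14 m.
P₂ = ρgψ₂ = 1000 × 9.81 × 58.14 ≈ 570 kPa.

P₂ ≈ 570 kPa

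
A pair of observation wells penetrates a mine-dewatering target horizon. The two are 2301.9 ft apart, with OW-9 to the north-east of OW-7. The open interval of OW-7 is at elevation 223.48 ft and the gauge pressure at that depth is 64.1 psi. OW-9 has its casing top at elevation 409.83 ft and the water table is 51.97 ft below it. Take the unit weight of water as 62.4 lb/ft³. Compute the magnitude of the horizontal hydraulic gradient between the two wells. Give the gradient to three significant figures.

i ≈ 0.00588

Pressure head at OW-7: ψ = 144·P/γ = 144 × 64.1 / 62.4 = 147.92 ft.
Total head at OW-7: h = z + ψ = 223.48 + 147.92 = 371.40 ft.
Total head at OW-9: h = 409.83 − 51.97 = 357.86 ft.
Head difference: h(OW-7) − h(OW-9) = 371.40 − 357.86 = 13.54 ft.
Hydraulic gradient: i = |Δh| / L = 13.54 / 2301.9 = 0.00588.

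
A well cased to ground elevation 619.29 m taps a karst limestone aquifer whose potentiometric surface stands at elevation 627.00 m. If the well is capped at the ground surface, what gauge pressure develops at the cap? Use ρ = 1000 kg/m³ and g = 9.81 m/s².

Head above the cap: Δh = 627.00 − 619.29 = 7.71 m.
P = ρgΔh = 1000 × 9.81 × 7.71 = 75635 Pa ≈ 75.6 kPa.

P ≈ 75.6 kPa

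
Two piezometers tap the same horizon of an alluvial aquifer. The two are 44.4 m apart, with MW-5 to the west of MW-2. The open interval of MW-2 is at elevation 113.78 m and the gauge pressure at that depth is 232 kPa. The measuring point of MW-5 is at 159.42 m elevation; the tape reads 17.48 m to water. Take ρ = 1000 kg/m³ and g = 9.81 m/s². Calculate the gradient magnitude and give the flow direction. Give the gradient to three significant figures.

i ≈ 0.102; groundwater flows toward the east

Pressure head at MW-2: ψ = P/(ρg) = 232×1000 / (1000 × 9.81) = 23.65 m.
Total head at MW-2: h = z + ψ = 113.78 + 23.65 = 137.43 m.
Total head at MW-5: h = 159.42 − 17.48 = 141.94 m.
Head difference: h(MW-2) − h(MW-5) = 137.43 − 141.94 = -4.51 m.
Hydraulic gradient: i = |Δh| / L = 4.51 / 44.4 = 0.102.
Flow is from higher to lower head: from MW-5 toward MW-2, i.e. toward the east.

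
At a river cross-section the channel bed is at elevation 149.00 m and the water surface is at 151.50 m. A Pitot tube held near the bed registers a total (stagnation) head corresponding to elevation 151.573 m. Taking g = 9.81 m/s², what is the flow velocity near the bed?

Near the bed, under hydrostatic conditions, the piezometric head (z + ψ) equals the free-surface elevation, 151.50 m.
Velocity head = total − piezometric = 151.573 − 151.50 = 0.073 m.
v = √(2g·h_v) = √(2 × 9.81 × 0.073) = 1.20 m/s.

v ≈ 1.20 m/s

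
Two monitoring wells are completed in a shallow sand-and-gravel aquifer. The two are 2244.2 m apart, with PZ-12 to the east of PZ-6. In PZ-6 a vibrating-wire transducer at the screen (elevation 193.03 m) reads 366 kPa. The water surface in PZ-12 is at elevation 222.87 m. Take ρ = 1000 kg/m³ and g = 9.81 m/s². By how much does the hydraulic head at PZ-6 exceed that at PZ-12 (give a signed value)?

Pressure head at PZ-6: ψ = P/(ρg) = 366×1000 / (1000 × 9.81) = 37.31 m.
Total head at PZ-6: h = z + ψ = 193.03 + 37.31 = 230.34 m.
Total head at PZ-12: h = 222.87 m (water level in the piezometer is the total head).
Head difference: h(PZ-6) − h(PZ-12) = 230.34 − 222.87 = 7.47 m.

Δh ≈ 7.47 m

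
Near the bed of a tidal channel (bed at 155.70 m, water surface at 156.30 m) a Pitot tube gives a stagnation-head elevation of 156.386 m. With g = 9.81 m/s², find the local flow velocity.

v ≈ 1.30 m/s

Near the bed, under hydrostatic conditions, the piezometric head (z + ψ) equals the free-surface elevation, 156.30 m.
Velocity head = total − piezometric = 156.386 − 156.30 = 0.086 m.
v = √(2g·h_v) = √(2 × 9.81 × 0.086) = 1.30 m/s.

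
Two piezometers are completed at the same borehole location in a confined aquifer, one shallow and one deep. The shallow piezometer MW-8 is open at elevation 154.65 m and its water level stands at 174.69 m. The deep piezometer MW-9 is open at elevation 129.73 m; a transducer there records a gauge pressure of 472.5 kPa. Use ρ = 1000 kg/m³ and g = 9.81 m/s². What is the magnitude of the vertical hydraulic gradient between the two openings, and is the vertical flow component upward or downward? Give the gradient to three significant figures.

|i_v| ≈ 0.129; vertical flow is upward

Total head at MW-8: h = 174.69 m (water level in the standpipe).
Pressure head at MW-9: ψ = P/(ρg) = 472.5×1000 / (1000 × 9.81) = 48.17 m.
Total head at MW-9: h = z + ψ = 129.73 + 48.17 = 177.90 m.
Δh = h(MW-8) − h(MW-9) = 174.69 − 177.90 = -3.21 m.
Vertical separation Δz = 154.65 − 129.73 = 24.92 m.
|i_v| = |Δh| / Δz = 3.21 / 24.92 = 0.129.
Head is higher in the deep piezometer, so vertical flow is upward (discharge condition).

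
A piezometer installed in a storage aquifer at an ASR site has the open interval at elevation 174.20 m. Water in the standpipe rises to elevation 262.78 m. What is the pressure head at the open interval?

Total head h = 262.78 m (the water-surface elevation in the piezometer).
Pressure head ψ = h − z = 262.78 − 174.20 = 88.58 m.

ψ ≈ 88.58 m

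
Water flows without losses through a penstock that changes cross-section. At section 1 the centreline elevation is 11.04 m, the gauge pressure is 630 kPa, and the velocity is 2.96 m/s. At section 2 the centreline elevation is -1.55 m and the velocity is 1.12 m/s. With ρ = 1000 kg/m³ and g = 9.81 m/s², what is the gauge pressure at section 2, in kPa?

Pressure head at 1: ψ₁ = P₁/(ρg) = 630×1000 / (1000 × 9.81) = 64.22 m.
Velocity heads: v₁²/2g = 2.96²/19.62 = 0.447 m; v₂²/2g = 1.12²/19.62 = 0.064 m.
Total head H = z₁ + ψ₁ + v₁²/2g = 11.04 + 64.22 + 0.447 = 75.71 m.
ψ₂ = H − z₂ − v₂²/2g = 75.71 − (-1.55) − 0.064 = 77.20 m.
P₂ = ρgψ₂ = 1000 × 9.81 × 77.20 ≈ 757 kPa.

P₂ ≈ 757 kPa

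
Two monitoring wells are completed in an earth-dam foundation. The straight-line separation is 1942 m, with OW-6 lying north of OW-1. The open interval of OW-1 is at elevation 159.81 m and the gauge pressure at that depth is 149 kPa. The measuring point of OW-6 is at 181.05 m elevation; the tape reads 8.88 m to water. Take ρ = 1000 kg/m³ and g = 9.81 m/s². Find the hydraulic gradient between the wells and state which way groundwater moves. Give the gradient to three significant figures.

i ≈ 0.00146; groundwater flows toward the north

Pressure head at OW-1: ψ = P/(ρg) = 149×1000 / (1000 × 9.81) = 15.19 m.
Total head at OW-1: h = z + ψ = 159.81 + 15.19 = 175.00 m.
Total head at OW-6: h = 181.05 − 8.88 = 172.17 m.
Head difference: h(OW-1) − h(OW-6) = 175.00 − 172.17 = 2.83 m.
Hydraulic gradient: i = |Δh| / L = 2.83 / 1942 = 0.00146.
Flow is from higher to lower head: from OW-1 toward OW-6, i.e. toward the north.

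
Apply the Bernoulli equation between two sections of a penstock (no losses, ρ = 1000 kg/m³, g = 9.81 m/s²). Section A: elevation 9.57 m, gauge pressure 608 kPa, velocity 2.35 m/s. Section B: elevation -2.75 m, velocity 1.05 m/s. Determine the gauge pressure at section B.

Pressure head at A: ψ₁ = P₁/(ρg) = 608×1000 / (1000 × 9.81) = 61.98 m.
Velocity heads: v₁²/2g = 2.35²/19.62 = 0.281 m; v₂²/2g = 1.05²/19.62 = 0.056 m.
Total head H = z₁ + ψ₁ + v₁²/2g = 9.57 + 61.98 + 0.281 = 71.83 m.
ψ₂ = H − z₂ − v₂²/2g = 71.83 − (-2.75) − 0.056 = 74.52 m.
P₂ = ρgψ₂ = 1000 × 9.81 × 74.52 ≈ 731 kPa.

P₂ ≈ 731 kPa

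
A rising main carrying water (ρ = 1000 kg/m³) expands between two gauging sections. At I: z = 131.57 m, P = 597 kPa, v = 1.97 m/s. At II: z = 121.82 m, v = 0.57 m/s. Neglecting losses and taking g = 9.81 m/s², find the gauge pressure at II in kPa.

P₂ ≈ 694 kPa

Pressure head at I: ψ₁ = P₁/(ρg) = 597×1000 / (1000 × 9.81) = 60.86 m.
Velocity heads: v₁²/2g = 1.97²/19.62 = 0.198 m; v₂²/2g = 0.57²/19.62 = 0.017 m.
Total head H = z₁ + ψ₁ + v₁²/2g = 131.57 + 60.86 + 0.198 = 192.63 m.
ψ₂ = H − z₂ − v₂²/2g = 192.63 − 121.82 − 0.017 = 70.79 m.
P₂ = ρgψ₂ = 1000 × 9.81 × 70.79 ≈ 694 kPa.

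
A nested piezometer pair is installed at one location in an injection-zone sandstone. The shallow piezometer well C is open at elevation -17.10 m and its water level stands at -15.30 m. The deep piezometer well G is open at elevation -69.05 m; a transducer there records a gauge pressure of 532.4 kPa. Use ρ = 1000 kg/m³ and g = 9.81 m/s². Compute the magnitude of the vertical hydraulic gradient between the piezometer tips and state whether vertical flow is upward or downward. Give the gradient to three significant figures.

Total head at well C: h = -15.30 m (water level in the standpipe).
Pressure head at well G: ψ = P/(ρg) = 532.4×1000 / (1000 × 9.81) = 54.27 m.
Total head at well G: h = z + ψ = -69.05 + 54.27 = -14.78 m.
Δh = h(well C) − h(well G) = -15.30 − (-14.78) = -0.52 m.
Vertical separation Δz = -17.10 − (-69.05) = 51.95 m.
|i_v| = |Δh| / Δz = 0.52 / 51.95 = 0.0100.
Head is higher in the deep piezometer, so vertical flow is upward (discharge condition).

|i_v| ≈ 0.0100; vertical flow is upward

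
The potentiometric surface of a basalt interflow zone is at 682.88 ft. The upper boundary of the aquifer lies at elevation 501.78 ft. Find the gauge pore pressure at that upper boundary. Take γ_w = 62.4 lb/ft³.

Pressure head at the aquifer top: ψ = h − z = 682.88 − 501.78 = 181.10 ft.
P = γψ/144 = 62.4 × 181.10 / 144 = 78.5 psi.

P ≈ 78.5 psi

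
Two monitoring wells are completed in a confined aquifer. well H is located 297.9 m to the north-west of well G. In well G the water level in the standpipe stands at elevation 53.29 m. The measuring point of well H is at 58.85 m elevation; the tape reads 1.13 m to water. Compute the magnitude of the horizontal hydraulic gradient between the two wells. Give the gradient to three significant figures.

i ≈ 0.0149

Total head at well G: h = 53.29 m (water level in the piezometer is the total head).
Total head at well H: h = 58.85 − 1.13 = 57.72 m.
Head difference: h(well G) − h(well H) = 53.29 − 57.72 = -4.43 m.
Hydraulic gradient: i = |Δh| / L = 4.43 / 297.9 = 0.0149.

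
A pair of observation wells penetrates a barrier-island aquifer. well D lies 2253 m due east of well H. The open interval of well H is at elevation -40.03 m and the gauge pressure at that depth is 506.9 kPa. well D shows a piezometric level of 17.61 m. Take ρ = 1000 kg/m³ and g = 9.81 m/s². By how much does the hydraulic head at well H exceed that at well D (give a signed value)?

Pressure head at well H: ψ = P/(ρg) = 506.9×1000 / (1000 × 9.81) = 51.67 m.
Total head at well H: h = z + ψ = -40.03 + 51.67 = 11.64 m.
Total head at well D: h = 17.61 m (water level in the piezometer is the total head).
Head difference: h(well H) − h(well D) = 11.64 − 17.61 = -5.97 m.

Δh ≈ -5.97 m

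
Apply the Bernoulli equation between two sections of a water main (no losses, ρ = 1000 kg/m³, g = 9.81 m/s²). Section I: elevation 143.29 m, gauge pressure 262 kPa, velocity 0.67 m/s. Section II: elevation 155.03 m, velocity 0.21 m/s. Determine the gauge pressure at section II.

P₂ ≈ 147 kPa

Pressure head at I: ψ₁ = P₁/(ρg) = 262×1000 / (1000 × 9.81) = 26.71 m.
Velocity heads: v₁²/2g = 0.67²/19.62 = 0.023 m; v₂²/2g = 0.21²/19.62 = 0.002 m.
Total head H = z₁ + ψ₁ + v₁²/2g = 143.29 + 26.71 + 0.023 = 170.02 m.
ψ₂ = H − z₂ − v₂²/2g = 170.02 − 155.03 − 0.002 = 14.99 m.
P₂ = ρgψ₂ = 1000 × 9.81 × 14.99 ≈ 147 kPa.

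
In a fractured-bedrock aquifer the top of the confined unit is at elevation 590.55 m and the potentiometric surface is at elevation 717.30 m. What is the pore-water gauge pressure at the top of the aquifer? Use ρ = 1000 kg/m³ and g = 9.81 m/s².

Pressure head at the aquifer top: ψ = h − z = 717.30 − 590.55 = 126.75 m.
P = ρgψ = 1000 × 9.81 × 126.75 = 1243418 Pa ≈ 1240 kPa.

P ≈ 1240 kPa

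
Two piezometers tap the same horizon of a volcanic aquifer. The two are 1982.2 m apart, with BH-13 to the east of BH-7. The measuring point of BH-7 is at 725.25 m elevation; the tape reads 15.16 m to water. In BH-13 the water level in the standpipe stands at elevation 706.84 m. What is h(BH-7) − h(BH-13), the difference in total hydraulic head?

Δh ≈ 3.25 m

Total head at BH-7: h = 725.25 − 15.16 = 710.09 m.
Total head at BH-13: h = 706.84 m (water level in the piezometer is the total head).
Head difference: h(BH-7) − h(BH-13) = 710.09 − 706.84 = 3.25 m.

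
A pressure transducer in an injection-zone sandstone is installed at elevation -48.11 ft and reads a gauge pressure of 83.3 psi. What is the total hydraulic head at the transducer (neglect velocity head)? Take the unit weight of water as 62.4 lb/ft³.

h ≈ 144.12 ft

ψ = 144·P/γ = 144 × 83.3 / 62.4 = 192.23 ft.
h = z + ψ = -48.11 + 192.23 = 144.12 ft.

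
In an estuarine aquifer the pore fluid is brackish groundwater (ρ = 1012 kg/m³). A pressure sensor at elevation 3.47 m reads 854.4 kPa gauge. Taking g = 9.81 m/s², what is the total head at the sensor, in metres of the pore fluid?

h ≈ 89.53 m

ψ = P/(ρg) = 854.4×1000 / (1012 × 9.81) = 86.06 m.
h = z + ψ = 3.47 + 86.06 = 89.53 m.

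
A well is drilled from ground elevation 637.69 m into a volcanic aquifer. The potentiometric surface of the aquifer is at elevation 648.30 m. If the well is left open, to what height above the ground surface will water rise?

≈ 10.61 m above ground

Water rises to the potentiometric surface, so the rise above ground = 648.30 − 637.69 = 10.61 m.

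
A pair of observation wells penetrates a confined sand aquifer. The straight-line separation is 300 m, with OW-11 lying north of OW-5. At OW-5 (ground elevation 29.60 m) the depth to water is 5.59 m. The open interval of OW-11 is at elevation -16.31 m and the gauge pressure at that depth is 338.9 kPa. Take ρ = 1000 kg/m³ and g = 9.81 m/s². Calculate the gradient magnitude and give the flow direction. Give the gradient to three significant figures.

i ≈ 0.0192; groundwater flows toward the north

Total head at OW-5: h = 29.60 − 5.59 = 24.01 m.
Pressure head at OW-11: ψ = P/(ρg) = 338.9×1000 / (1000 × 9.81) = 34.55 m.
Total head at OW-11: h = z + ψ = -16.31 + 34.55 = 18.24 m.
Head difference: h(OW-5) − h(OW-11) = 24.01 − 18.24 = 5.77 m.
Hydraulic gradient: i = |Δh| / L = 5.77 / 300 = 0.0192.
Flow is from higher to lower head: from OW-5 toward OW-11, i.e. toward the north.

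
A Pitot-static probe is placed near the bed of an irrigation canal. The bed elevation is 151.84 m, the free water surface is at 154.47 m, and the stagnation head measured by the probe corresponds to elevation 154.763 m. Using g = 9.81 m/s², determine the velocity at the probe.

Near the bed, under hydrostatic conditions, the piezometric head (z + ψ) equals the free-surface elevation, 154.47 m.
Velocity head = total − piezometric = 154.763 − 154.47 = 0.293 m.
v = √(2g·h_v) = √(2 × 9.81 × 0.293) = 2.40 m/s.

v ≈ 2.40 m/s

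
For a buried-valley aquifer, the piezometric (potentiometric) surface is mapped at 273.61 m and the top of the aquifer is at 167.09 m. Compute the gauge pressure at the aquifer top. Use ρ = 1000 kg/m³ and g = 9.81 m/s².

P ≈ 1040 kPa

Pressure head at the aquifer top: ψ = h − z = 273.61 − 167.09 = 106.52 m.
P = ρgψ = 1000 × 9.81 × 106.52 = 1044961 Pa ≈ 1040 kPa.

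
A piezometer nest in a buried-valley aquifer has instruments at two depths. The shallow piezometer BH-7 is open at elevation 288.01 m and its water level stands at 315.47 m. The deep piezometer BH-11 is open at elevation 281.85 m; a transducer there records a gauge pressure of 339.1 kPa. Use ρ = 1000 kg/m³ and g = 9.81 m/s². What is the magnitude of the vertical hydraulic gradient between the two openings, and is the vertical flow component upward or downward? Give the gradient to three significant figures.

|i_v| ≈ 0.154; vertical flow is upward

Total head at BH-7: h = 315.47 m (water level in the standpipe).
Pressure head at BH-11: ψ = P/(ρg) = 339.1×1000 / (1000 × 9.81) = 34.57 m.
Total head at BH-11: h = z + ψ = 281.85 + 34.57 = 316.42 m.
Δh = h(BH-7) − h(BH-11) = 315.47 − 316.42 = -0.95 m.
Vertical separation Δz = 288.01 − 281.85 = 6.16 m.
|i_v| = |Δh| / Δz = 0.95 / 6.16 = 0.154.
Head is higher in the deep piezometer, so vertical flow is upward (discharge condition).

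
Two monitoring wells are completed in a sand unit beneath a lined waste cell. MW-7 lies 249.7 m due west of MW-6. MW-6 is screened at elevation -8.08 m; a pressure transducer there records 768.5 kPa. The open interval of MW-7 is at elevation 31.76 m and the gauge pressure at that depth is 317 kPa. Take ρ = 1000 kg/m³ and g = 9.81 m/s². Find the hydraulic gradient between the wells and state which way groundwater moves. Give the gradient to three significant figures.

Pressure head at MW-6: ψ = P/(ρg) = 768.5×1000 / (1000 × 9.81) = 78.34 m.
Total head at MW-6: h = z + ψ = -8.08 + 78.34 = 70.26 m.
Pressure head at MW-7: ψ = P/(ρg) = 317×1000 / (1000 × 9.81) = 32.31 m.
Total head at MW-7: h = z + ψ = 31.76 + 32.31 = 64.07 m.
Head difference: h(MW-6) − h(MW-7) = 70.26 − 64.07 = 6.19 m.
Hydraulic gradient: i = |Δh| / L = 6.19 / 249.7 = 0.0248.
Flow is from higher to lower head: from MW-6 toward MW-7, i.e. toward the west.

i ≈ 0.0248; groundwater flows toward the west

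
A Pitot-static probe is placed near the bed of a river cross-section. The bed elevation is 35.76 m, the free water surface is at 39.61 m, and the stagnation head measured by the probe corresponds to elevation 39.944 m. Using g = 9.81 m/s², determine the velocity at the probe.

v ≈ 2.56 m/s

Near the bed, under hydrostatic conditions, the piezometric head (z + ψ) equals the free-surface elevation, 39.61 m.
Velocity head = total − piezometric = 39.944 − 39.61 = 0.334 m.
v = √(2g·h_v) = √(2 × 9.81 × 0.334) = 2.56 m/s.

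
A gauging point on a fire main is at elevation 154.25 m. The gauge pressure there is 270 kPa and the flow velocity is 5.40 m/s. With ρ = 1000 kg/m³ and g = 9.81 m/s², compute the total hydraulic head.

Pressure head ψ = P/(ρg) = 270×1000 / (1000 × 9.81) = 27.52 m.
Velocity head = v²/(2g) = 5.40² / (2 × 9.81) = 1.486 m.
h = z + ψ + v²/(2g) = 154.25 + 27.52 + 1.486 = 183.26 m.

h ≈ 183.26 m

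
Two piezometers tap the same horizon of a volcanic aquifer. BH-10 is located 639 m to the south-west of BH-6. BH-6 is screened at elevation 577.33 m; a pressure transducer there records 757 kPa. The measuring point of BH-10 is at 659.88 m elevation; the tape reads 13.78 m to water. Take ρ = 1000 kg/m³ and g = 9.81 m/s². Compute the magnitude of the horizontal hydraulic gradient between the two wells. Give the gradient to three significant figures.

i ≈ 0.0131

Pressure head at BH-6: ψ = P/(ρg) = 757×1000 / (1000 × 9.81) = 77.17 m.
Total head at BH-6: h = z + ψ = 577.33 + 77.17 = 654.50 m.
Total head at BH-10: h = 659.88 − 13.78 = 646.10 m.
Head difference: h(BH-6) − h(BH-10) = 654.50 − 646.10 = 8.40 m.
Hydraulic gradient: i = |Δh| / L = 8.40 / 639 = 0.0131.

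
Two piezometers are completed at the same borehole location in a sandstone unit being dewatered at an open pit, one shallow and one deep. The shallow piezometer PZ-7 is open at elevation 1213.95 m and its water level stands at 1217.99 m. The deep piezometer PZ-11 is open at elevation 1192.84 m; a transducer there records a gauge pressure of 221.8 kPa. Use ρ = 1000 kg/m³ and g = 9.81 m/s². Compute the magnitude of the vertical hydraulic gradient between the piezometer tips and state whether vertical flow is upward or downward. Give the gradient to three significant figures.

|i_v| ≈ 0.120; vertical flow is downward

Total head at PZ-7: h = 1217.99 m (water level in the standpipe).
Pressure head at PZ-11: ψ = P/(ρg) = 221.8×1000 / (1000 × 9.81) = 22.61 m.
Total head at PZ-11: h = z + ψ = 1192.84 + 22.61 = 1215.45 m.
Δh = h(PZ-7) − h(PZ-11) = 1217.99 − 1215.45 = 2.54 m.
Vertical separation Δz = 1213.95 − 1192.84 = 21.11 m.
|i_v| = |Δh| / Δz = 2.54 / 21.11 = 0.120.
Head is higher in the shallow piezometer, so vertical flow is downward (recharge condition).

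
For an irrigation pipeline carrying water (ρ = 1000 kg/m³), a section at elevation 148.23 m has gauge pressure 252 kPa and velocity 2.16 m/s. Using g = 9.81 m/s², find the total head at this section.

h ≈ 174.16 m

Pressure head ψ = P/(ρg) = 252×1000 / (1000 × 9.81) = 25.69 m.
Velocity head = v²/(2g) = 2.16² / (2 × 9.81) = 0.238 m.
h = z + ψ + v²/(2g) = 148.23 + 25.69 + 0.238 = 174.16 m.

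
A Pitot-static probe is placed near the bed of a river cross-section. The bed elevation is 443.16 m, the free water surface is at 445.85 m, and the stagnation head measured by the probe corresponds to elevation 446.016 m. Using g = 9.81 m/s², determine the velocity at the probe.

Near the bed, under hydrostatic conditions, the piezometric head (z + ψ) equals the free-surface elevation, 445.85 m.
Velocity head = total − piezometric = 446.016 − 445.85 = 0.166 m.
v = √(2g·h_v) = √(2 × 9.81 × 0.166) = 1.80 m/s.

v ≈ 1.80 m/s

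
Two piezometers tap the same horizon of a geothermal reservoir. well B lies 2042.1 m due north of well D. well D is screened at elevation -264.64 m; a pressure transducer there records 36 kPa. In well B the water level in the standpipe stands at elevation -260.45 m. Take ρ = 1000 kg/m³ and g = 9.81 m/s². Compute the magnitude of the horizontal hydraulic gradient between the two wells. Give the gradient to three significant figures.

i ≈ 0.000255

Pressure head at well D: ψ = P/(ρg) = 36×1000 / (1000 × 9.81) = 3.67 m.
Total head at well D: h = z + ψ = -264.64 + 3.67 = -260.97 m.
Total head at well B: h = -260.45 m (water level in the piezometer is the total head).
Head difference: h(well D) − h(well B) = -260.97 − (-260.45) = -0.52 m.
Hydraulic gradient: i = |Δh| / L = 0.52 / 2042.1 = 0.000255.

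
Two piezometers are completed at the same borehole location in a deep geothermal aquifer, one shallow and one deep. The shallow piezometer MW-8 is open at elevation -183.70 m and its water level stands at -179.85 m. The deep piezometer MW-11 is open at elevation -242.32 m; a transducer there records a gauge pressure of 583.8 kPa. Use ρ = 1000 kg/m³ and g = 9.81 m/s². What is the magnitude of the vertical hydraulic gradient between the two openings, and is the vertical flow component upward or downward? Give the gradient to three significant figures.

Total head at MW-8: h = -179.85 m (water level in the standpipe).
Pressure head at MW-11: ψ = P/(ρg) = 583.8×1000 / (1000 × 9.81) = 59.51 m.
Total head at MW-11: h = z + ψ = -242.32 + 59.51 = -182.81 m.
Δh = h(MW-8) − h(MW-11) = -179.85 − (-182.81) = 2.96 m.
Vertical separation Δz = -183.70 − (-242.32) = 58.62 m.
|i_v| = |Δh| / Δz = 2.96 / 58.62 = 0.0505.
Head is higher in the shallow piezometer, so vertical flow is downward (recharge condition).

|i_v| ≈ 0.0505; vertical flow is downward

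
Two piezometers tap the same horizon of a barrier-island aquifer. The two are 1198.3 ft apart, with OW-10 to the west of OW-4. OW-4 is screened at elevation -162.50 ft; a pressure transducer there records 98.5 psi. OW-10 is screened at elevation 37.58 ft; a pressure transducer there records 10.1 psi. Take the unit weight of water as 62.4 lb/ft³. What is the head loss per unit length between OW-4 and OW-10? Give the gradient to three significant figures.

i ≈ 0.00327 ft/ft

Pressure head at OW-4: ψ = 144·P/γ = 144 × 98.5 / 62.4 = 227.31 ft.
Total head at OW-4: h = z + ψ = -162.50 + 227.31 = 64.81 ft.
Pressure head at OW-10: ψ = 144·P/γ = 144 × 10.1 / 62.4 = 23.31 ft.
Total head at OW-10: h = z + ψ = 37.58 + 23.31 = 60.89 ft.
Head difference: h(OW-4) − h(OW-10) = 64.81 − 60.89 = 3.92 ft.
Hydraulic gradient: i = |Δh| / L = 3.92 / 1198.3 = 0.00327.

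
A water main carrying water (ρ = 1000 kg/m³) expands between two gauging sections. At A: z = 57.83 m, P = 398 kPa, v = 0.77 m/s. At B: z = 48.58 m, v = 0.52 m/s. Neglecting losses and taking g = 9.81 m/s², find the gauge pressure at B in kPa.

P₂ ≈ 489 kPa

Pressure head at A: ψ₁ = P₁/(ρg) = 398×1000 / (1000 × 9.81) = 40.57 m.
Velocity heads: v₁²/2g = 0.77²/19.62 = 0.030 m; v₂²/2g = 0.52²/19.62 = 0.014 m.
Total head H = z₁ + ψ₁ + v₁²/2g = 57.83 + 40.57 + 0.030 = 98.43 m.
ψ₂ = H − z₂ − v₂²/2g = 98.43 − 48.58 − 0.014 = 49.84 m.
P₂ = ρgψ₂ = 1000 × 9.81 × 49.84 ≈ 489 kPa.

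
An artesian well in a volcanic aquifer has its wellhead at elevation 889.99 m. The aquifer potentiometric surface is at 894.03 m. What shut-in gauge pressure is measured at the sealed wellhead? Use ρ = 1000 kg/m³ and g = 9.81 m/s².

P ≈ 39.6 kPa

Head above the cap: Δh = 894.03 − 889.99 = 4.04 m.
P = ρgΔh = 1000 × 9.81 × 4.04 = 39632 Pa ≈ 39.6 kPa.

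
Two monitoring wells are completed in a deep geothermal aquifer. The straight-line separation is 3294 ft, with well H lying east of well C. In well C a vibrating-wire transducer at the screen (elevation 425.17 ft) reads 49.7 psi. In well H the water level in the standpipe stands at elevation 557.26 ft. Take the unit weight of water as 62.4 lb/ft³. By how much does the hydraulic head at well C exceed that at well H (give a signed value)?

Δh ≈ -17.40 ft

Pressure head at well C: ψ = 144·P/γ = 144 × 49.7 / 62.4 = 114.69 ft.
Total head at well C: h = z + ψ = 425.17 + 114.69 = 539.86 ft.
Total head at well H: h = 557.26 ft (water level in the piezometer is the total head).
Head difference: h(well C) − h(well H) = 539.86 − 557.26 = -17.40 ft.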